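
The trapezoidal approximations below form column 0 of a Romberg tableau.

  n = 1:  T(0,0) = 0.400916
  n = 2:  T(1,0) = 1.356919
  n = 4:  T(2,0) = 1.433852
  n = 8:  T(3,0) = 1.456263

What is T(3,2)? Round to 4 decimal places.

1.4640

Richardson extrapolation on the trapezoidal column (denominator 4−1=3):
T(2,1) = 1.433852 + (1.433852 − 1.356919)/3 = 1.459496
T(3,1) = (4·1.456263 − 1.433852) / 3 = 1.463733
T(3,2) = (16·1.463733 − 1.459496) / 15 = 1.464015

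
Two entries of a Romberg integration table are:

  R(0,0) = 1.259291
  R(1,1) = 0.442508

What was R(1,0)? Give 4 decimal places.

0.6467

From R(1,1) = (4·R(1,0) − R(0,0))/3, solve for R(1,0):
4·R(1,0) = 3·0.442508 + 1.259291 = 2.586815
R(1,0) = 0.646704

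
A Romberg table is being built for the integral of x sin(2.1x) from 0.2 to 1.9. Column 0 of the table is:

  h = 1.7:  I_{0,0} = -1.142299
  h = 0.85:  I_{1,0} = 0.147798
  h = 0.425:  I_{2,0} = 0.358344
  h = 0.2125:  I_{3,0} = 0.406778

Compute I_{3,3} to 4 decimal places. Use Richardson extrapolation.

Richardson extrapolation on the trapezoidal column (denominator 4−1=3):
I_{1,1} = 0.147798 + (0.147798 − (-1.142299))/3 = 0.577830
I_{2,1} = (4·0.358344 − 0.147798) / 3 = 0.428526
I_{3,1} = 0.406778 + (0.406778 − 0.358344)/3 = 0.422923
I_{2,2} = 0.428526 + (0.428526 − 0.577830)/15 = 0.418572
I_{3,2} = 0.422923 + (0.422923 − 0.428526)/15 = 0.422549
I_{3,3} = 0.422549 + (0.422549 − 0.418572)/63 = 0.422612

0.4226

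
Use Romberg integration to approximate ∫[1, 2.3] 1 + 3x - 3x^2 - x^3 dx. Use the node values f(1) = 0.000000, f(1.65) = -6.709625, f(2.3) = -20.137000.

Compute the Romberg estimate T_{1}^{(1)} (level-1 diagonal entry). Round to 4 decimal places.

-10.1780

T_{0}^{(0)} (trapezoid, 1 panel, h=1.3000): -13.089050
T_{1}^{(0)} (trapezoid, 2 panels, h=0.6500): -10.905781
T_{1}^{(1)} = -10.905781 + (-10.905781 − (-13.089050))/3 = -10.178025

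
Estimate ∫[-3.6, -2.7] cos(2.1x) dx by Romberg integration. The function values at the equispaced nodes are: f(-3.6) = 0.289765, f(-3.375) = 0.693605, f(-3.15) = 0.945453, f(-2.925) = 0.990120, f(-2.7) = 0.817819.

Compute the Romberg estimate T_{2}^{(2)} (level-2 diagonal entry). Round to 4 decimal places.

0.7298

T_{0}^{(0)} (trapezoid, 1 panel, h=0.9000): 0.498413
T_{1}^{(0)} (trapezoid, 2 panels, h=0.4500): 0.674660
T_{2}^{(0)} (trapezoid, 4 panels, h=0.2250): 0.716168
T_{1}^{(1)} = 0.674660 + (0.674660 − 0.498413)/3 = 0.733409
T_{2}^{(1)} = 0.716168 + (0.716168 − 0.674660)/3 = 0.730004
T_{2}^{(2)} = 0.730004 + (0.730004 − 0.733409)/15 = 0.729777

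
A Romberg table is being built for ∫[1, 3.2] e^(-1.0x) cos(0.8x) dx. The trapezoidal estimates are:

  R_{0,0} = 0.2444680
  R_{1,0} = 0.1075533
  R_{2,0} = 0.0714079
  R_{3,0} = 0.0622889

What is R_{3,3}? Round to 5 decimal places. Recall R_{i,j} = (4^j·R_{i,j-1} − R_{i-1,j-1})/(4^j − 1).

0.05924

Richardson extrapolation on the trapezoidal column (denominator 4−1=3):
R_{1,1} = (4·0.1075533 − 0.2444680) / 3 = 0.0619151
R_{2,1} = 0.0714079 + (0.0714079 − 0.1075533)/3 = 0.0593594
R_{3,1} = 0.0622889 + (0.0622889 − 0.0714079)/3 = 0.0592492
R_{2,2} = 0.0593594 + (0.0593594 − 0.0619151)/15 = 0.0591890
R_{3,2} = (16·0.0592492 − 0.0593594) / 15 = 0.0592419
R_{3,3} = 0.0592419 + (0.0592419 − 0.0591890)/63 = 0.0592427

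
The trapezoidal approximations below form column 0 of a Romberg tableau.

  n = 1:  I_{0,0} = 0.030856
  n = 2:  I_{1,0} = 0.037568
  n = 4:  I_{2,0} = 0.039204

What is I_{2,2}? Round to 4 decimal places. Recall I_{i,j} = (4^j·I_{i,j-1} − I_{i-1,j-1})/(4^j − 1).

I_{1,1} = 0.037568 + (0.037568 − 0.030856)/3 = 0.039805
I_{2,1} = 0.039204 + (0.039204 − 0.037568)/3 = 0.039749
I_{2,2} = 0.039749 + (0.039749 − 0.039805)/15 = 0.039745

0.0397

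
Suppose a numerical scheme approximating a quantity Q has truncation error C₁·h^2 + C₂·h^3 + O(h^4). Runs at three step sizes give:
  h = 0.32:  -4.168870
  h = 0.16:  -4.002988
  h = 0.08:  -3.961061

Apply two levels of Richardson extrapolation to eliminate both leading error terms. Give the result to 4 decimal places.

First eliminate the h^2 term (factor 2^2 = 4):
  B₁ = (4·(-4.002988) − (-4.168870))/3 = -3.947694
  B₂ = (4·(-3.961061) − (-4.002988))/3 = -3.947085
Then eliminate the h^3 term (factor 2^3 = 8):
  (8·(-3.947085) − (-3.947694))/7 = -3.946998

-3.9470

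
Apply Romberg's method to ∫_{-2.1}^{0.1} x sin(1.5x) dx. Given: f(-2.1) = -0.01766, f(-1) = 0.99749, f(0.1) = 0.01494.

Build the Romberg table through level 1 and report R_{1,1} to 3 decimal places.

R_{0,0} (trapezoid, 1 panel, h=2.2000): -0.00299
R_{1,0} (trapezoid, 2 panels, h=1.1000): 1.09574
R_{1,1} = 1.09574 + (1.09574 − (-0.00299))/3 = 1.46198

1.462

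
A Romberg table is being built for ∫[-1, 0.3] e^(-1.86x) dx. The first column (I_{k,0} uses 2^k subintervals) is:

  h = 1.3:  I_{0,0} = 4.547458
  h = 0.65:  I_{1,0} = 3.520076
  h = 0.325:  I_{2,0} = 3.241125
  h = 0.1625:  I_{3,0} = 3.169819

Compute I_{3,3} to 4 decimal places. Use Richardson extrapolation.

Richardson extrapolation on the trapezoidal column (denominator 4−1=3):
I_{1,1} = (4·3.520076 − 4.547458) / 3 = 3.177615
I_{2,1} = 3.241125 + (3.241125 − 3.520076)/3 = 3.148141
I_{3,1} = (4·3.169819 − 3.241125) / 3 = 3.146050
I_{2,2} = 3.148141 + (3.148141 − 3.177615)/15 = 3.146176
I_{3,2} = 3.146050 + (3.146050 − 3.148141)/15 = 3.145911
I_{3,3} = (64·3.145911 − 3.146176) / 63 = 3.145907

3.1459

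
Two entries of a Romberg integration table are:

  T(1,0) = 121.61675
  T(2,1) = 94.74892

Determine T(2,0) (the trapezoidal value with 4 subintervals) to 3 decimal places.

101.466

From T(2,1) = (4·T(2,0) − T(1,0))/3, solve for T(2,0):
4·T(2,0) = 3·94.74892 + 121.61675 = 405.86351
T(2,0) = 101.46588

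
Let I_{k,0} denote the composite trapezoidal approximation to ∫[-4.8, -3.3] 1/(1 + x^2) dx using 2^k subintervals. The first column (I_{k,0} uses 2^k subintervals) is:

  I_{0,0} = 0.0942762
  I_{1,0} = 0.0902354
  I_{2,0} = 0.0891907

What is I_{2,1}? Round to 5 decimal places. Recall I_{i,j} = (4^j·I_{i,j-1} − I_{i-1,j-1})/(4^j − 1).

Richardson extrapolation on the trapezoidal column (denominator 4−1=3):
I_{2,1} = (4·0.0891907 − 0.0902354) / 3 = 0.0888425

0.08884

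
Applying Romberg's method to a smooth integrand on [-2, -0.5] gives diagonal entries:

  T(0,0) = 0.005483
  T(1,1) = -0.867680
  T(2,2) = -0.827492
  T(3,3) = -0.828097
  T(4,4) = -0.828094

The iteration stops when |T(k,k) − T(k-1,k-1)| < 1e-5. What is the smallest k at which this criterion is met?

|T(1,1) − T(0,0)| = 0.873163 ≥ 1e-5
|T(2,2) − T(1,1)| = 0.040188 ≥ 1e-5
|T(3,3) − T(2,2)| = 0.000605 ≥ 1e-5
|T(4,4) − T(3,3)| = 0.000003 < 1e-5

k = 4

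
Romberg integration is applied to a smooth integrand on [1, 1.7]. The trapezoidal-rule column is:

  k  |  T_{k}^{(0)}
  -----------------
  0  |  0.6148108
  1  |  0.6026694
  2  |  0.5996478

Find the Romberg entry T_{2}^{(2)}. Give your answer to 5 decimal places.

Richardson extrapolation on the trapezoidal column (denominator 4−1=3):
T_{1}^{(1)} = (4·0.6026694 − 0.6148108) / 3 = 0.5986223
T_{2}^{(1)} = (4·0.5996478 − 0.6026694) / 3 = 0.5986406
T_{2}^{(2)} = 0.5986406 + (0.5986406 − 0.5986223)/15 = 0.5986418

0.59864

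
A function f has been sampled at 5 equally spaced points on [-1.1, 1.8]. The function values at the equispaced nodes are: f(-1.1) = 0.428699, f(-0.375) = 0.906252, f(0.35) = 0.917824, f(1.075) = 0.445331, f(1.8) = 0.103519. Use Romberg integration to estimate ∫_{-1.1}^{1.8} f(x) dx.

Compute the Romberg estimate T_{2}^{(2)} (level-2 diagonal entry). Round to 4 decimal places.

1.8686

T_{0}^{(0)} (trapezoid, 1 panel, h=2.9000): 0.771716
T_{1}^{(0)} (trapezoid, 2 panels, h=1.4500): 1.716703
T_{2}^{(0)} (trapezoid, 4 panels, h=0.7250): 1.838249
T_{1}^{(1)} = 1.716703 + (1.716703 − 0.771716)/3 = 2.031699
T_{2}^{(1)} = 1.838249 + (1.838249 − 1.716703)/3 = 1.878764
T_{2}^{(2)} = 1.878764 + (1.878764 − 2.031699)/15 = 1.868568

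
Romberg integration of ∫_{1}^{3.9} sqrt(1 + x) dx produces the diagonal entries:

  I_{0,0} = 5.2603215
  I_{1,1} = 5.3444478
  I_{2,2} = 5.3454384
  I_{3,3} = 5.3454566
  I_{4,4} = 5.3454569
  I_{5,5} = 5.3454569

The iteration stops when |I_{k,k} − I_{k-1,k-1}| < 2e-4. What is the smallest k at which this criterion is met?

k = 3

|I_{1,1} − I_{0,0}| = 0.0841263 ≥ 2e-4
|I_{2,2} − I_{1,1}| = 0.0009906 ≥ 2e-4
|I_{3,3} − I_{2,2}| = 0.0000182 < 2e-4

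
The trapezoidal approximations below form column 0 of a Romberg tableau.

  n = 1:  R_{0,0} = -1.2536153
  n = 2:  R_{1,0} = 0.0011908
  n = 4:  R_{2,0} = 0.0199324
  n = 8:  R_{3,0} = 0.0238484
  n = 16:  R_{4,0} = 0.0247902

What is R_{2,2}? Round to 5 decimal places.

R_{1,1} = (4·0.0011908 − (-1.2536153)) / 3 = 0.4194595
R_{2,1} = 0.0199324 + (0.0199324 − 0.0011908)/3 = 0.0261796
R_{2,2} = (16·0.0261796 − 0.4194595) / 15 = -0.0000391

-0.00004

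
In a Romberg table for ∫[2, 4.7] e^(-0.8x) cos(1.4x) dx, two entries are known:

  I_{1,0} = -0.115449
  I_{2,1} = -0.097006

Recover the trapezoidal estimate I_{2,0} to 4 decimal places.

-0.1016

From I_{2,1} = (4·I_{2,0} − I_{1,0})/3, solve for I_{2,0}:
4·I_{2,0} = 3·(-0.097006) + (-0.115449) = -0.406467
I_{2,0} = -0.101617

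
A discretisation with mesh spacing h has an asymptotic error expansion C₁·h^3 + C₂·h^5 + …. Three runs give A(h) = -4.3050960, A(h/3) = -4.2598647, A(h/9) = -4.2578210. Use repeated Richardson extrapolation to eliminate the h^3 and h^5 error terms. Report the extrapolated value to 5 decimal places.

-4.25774

First eliminate the h^3 term (factor 3^3 = 27):
  B₁ = (27·(-4.2598647) − (-4.3050960))/26 = -4.2581250
  B₂ = (27·(-4.2578210) − (-4.2598647))/26 = -4.2577424
Then eliminate the h^5 term (factor 3^5 = 243):
  (243·(-4.2577424) − (-4.2581250))/242 = -4.2577408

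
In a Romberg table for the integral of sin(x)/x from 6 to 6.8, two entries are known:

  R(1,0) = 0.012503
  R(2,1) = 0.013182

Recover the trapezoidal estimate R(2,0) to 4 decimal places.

0.0130

From R(2,1) = (4·R(2,0) − R(1,0))/3, solve for R(2,0):
4·R(2,0) = 3·0.013182 + 0.012503 = 0.052049
R(2,0) = 0.013012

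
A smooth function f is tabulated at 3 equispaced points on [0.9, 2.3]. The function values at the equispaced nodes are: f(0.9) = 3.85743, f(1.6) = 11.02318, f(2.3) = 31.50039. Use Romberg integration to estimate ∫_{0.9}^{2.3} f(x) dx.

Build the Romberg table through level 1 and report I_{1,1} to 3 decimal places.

18.538

I_{0,0} (trapezoid, 1 panel, h=1.4000): 24.75047
I_{1,0} (trapezoid, 2 panels, h=0.7000): 20.09146
I_{1,1} = 20.09146 + (20.09146 − 24.75047)/3 = 18.53846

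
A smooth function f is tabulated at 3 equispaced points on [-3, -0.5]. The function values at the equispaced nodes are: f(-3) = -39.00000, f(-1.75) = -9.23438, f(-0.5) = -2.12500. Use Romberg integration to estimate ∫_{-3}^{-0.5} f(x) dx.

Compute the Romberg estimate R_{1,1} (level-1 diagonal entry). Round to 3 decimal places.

R_{0,0} (trapezoid, 1 panel, h=2.5000): -51.40625
R_{1,0} (trapezoid, 2 panels, h=1.2500): -37.24610
R_{1,1} = -37.24610 + (-37.24610 − (-51.40625))/3 = -32.52605

-32.526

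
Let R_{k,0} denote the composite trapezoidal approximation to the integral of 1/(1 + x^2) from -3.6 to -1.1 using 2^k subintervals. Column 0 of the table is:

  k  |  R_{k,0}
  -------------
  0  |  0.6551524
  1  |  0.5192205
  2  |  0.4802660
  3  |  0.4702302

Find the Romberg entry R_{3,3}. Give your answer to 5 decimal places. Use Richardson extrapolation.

0.46686

Richardson extrapolation on the trapezoidal column (denominator 4−1=3):
R_{1,1} = 0.5192205 + (0.5192205 − 0.6551524)/3 = 0.4739099
R_{2,1} = 0.4802660 + (0.4802660 − 0.5192205)/3 = 0.4672812
R_{3,1} = 0.4702302 + (0.4702302 − 0.4802660)/3 = 0.4668849
R_{2,2} = 0.4672812 + (0.4672812 − 0.4739099)/15 = 0.4668393
R_{3,2} = (16·0.4668849 − 0.4672812) / 15 = 0.4668585
R_{3,3} = 0.4668585 + (0.4668585 − 0.4668393)/63 = 0.4668588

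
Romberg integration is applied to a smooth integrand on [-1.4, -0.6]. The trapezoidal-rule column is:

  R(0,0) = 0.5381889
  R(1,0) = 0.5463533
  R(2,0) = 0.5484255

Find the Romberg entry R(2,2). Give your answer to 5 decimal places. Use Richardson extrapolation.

0.54912

R(1,1) = (4·0.5463533 − 0.5381889) / 3 = 0.5490748
R(2,1) = 0.5484255 + (0.5484255 − 0.5463533)/3 = 0.5491162
R(2,2) = 0.5491162 + (0.5491162 − 0.5490748)/15 = 0.5491190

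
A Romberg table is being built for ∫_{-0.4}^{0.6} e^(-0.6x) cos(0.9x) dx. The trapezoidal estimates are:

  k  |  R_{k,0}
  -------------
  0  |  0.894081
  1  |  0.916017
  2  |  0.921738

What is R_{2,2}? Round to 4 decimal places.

0.9237

Richardson extrapolation on the trapezoidal column (denominator 4−1=3):
R_{1,1} = (4·0.916017 − 0.894081) / 3 = 0.923329
R_{2,1} = (4·0.921738 − 0.916017) / 3 = 0.923645
R_{2,2} = 0.923645 + (0.923645 − 0.923329)/15 = 0.923666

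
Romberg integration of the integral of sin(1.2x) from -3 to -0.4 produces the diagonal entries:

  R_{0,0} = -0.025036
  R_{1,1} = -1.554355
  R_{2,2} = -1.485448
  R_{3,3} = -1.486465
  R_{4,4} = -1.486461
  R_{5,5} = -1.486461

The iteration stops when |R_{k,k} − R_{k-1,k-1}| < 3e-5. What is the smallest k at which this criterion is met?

|R_{1,1} − R_{0,0}| = 1.529319 ≥ 3e-5
|R_{2,2} − R_{1,1}| = 0.068907 ≥ 3e-5
|R_{3,3} − R_{2,2}| = 0.001017 ≥ 3e-5
|R_{4,4} − R_{3,3}| = 0.000004 < 3e-5

k = 4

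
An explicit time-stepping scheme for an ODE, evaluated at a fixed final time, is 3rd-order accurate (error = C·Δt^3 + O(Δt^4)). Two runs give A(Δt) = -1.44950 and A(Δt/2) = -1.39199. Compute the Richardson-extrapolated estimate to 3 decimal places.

-1.384

Extrapolated value = (8·A(Δt/2) − A(Δt)) / (8 − 1)
= (8·(-1.39199) − (-1.44950)) / 7
= -9.68642 / 7 = -1.38377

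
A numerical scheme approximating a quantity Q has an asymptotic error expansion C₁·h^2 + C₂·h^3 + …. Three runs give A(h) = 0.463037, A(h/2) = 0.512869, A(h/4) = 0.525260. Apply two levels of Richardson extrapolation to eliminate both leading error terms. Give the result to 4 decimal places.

First eliminate the h^2 term (factor 2^2 = 4):
  B₁ = (4·0.512869 − 0.463037)/3 = 0.529480
  B₂ = (4·0.525260 − 0.512869)/3 = 0.529390
Then eliminate the h^3 term (factor 2^3 = 8):
  (8·0.529390 − 0.529480)/7 = 0.529377

0.5294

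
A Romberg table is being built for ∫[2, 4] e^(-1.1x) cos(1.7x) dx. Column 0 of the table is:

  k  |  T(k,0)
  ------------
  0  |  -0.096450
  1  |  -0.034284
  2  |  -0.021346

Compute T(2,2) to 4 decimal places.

-0.0173

Richardson extrapolation on the trapezoidal column (denominator 4−1=3):
T(1,1) = -0.034284 + (-0.034284 − (-0.096450))/3 = -0.013562
T(2,1) = -0.021346 + (-0.021346 − (-0.034284))/3 = -0.017033
T(2,2) = (16·(-0.017033) − (-0.013562)) / 15 = -0.017264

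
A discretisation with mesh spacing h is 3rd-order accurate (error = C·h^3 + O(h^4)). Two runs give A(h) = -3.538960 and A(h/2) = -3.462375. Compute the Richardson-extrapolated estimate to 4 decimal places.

-3.4514

Extrapolated value = (8·A(h/2) − A(h)) / (8 − 1)
= (8·(-3.462375) − (-3.538960)) / 7
= -24.160040 / 7 = -3.451434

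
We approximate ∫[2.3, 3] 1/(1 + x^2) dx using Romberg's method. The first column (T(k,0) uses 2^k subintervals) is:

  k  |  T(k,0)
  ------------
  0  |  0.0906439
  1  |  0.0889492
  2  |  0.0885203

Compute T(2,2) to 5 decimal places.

0.08838

Richardson extrapolation on the trapezoidal column (denominator 4−1=3):
T(1,1) = 0.0889492 + (0.0889492 − 0.0906439)/3 = 0.0883843
T(2,1) = (4·0.0885203 − 0.0889492) / 3 = 0.0883773
T(2,2) = (16·0.0883773 − 0.0883843) / 15 = 0.0883768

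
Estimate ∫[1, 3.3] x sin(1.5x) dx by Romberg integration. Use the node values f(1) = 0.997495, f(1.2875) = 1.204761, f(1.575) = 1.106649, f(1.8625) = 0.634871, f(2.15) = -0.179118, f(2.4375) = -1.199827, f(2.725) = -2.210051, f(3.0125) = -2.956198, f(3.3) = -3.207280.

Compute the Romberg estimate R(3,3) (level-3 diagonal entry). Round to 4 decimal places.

R(0,0) (trapezoid, 1 panel, h=2.3000): -2.541253
R(1,0) (trapezoid, 2 panels, h=1.1500): -1.476612
R(2,0) (trapezoid, 4 panels, h=0.5750): -1.372762
R(3,0) (trapezoid, 8 panels, h=0.2875): -1.352344
R(1,1) = -1.476612 + (-1.476612 − (-2.541253))/3 = -1.121732
R(2,1) = -1.372762 + (-1.372762 − (-1.476612))/3 = -1.338145
R(3,1) = -1.352344 + (-1.352344 − (-1.372762))/3 = -1.345538
R(2,2) = -1.338145 + (-1.338145 − (-1.121732))/15 = -1.352573
R(3,2) = -1.345538 + (-1.345538 − (-1.338145))/15 = -1.346031
R(3,3) = -1.346031 + (-1.346031 − (-1.352573))/63 = -1.345927

-1.3459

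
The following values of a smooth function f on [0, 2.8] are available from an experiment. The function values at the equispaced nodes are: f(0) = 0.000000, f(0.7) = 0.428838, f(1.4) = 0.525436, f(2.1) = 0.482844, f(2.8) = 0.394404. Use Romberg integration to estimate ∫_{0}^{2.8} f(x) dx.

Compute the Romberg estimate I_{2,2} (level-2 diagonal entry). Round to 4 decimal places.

1.1897

I_{0,0} (trapezoid, 1 panel, h=2.8000): 0.552166
I_{1,0} (trapezoid, 2 panels, h=1.4000): 1.011693
I_{2,0} (trapezoid, 4 panels, h=0.7000): 1.144024
I_{1,1} = 1.011693 + (1.011693 − 0.552166)/3 = 1.164869
I_{2,1} = 1.144024 + (1.144024 − 1.011693)/3 = 1.188134
I_{2,2} = 1.188134 + (1.188134 − 1.164869)/15 = 1.189685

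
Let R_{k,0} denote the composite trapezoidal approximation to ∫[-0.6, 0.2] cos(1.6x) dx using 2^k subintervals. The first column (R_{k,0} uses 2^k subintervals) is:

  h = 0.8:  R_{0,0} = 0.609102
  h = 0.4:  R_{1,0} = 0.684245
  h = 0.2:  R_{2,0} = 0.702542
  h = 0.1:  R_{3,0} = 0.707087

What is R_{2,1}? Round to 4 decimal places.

Richardson extrapolation on the trapezoidal column (denominator 4−1=3):
R_{2,1} = 0.702542 + (0.702542 − 0.684245)/3 = 0.708641

0.7086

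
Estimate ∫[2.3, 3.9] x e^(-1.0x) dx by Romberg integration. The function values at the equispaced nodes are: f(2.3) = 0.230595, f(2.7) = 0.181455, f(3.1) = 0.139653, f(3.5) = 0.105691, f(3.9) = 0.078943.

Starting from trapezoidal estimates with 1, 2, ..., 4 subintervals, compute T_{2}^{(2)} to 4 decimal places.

T_{0}^{(0)} (trapezoid, 1 panel, h=1.6000): 0.247630
T_{1}^{(0)} (trapezoid, 2 panels, h=0.8000): 0.235538
T_{2}^{(0)} (trapezoid, 4 panels, h=0.4000): 0.232627
T_{1}^{(1)} = 0.235538 + (0.235538 − 0.247630)/3 = 0.231507
T_{2}^{(1)} = 0.232627 + (0.232627 − 0.235538)/3 = 0.231657
T_{2}^{(2)} = 0.231657 + (0.231657 − 0.231507)/15 = 0.231667

0.2317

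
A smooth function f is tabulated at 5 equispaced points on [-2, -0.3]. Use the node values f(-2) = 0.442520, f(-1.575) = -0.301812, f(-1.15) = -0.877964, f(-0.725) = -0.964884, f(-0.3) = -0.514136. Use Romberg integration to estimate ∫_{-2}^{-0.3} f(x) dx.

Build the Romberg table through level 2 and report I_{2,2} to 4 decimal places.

I_{0,0} (trapezoid, 1 panel, h=1.7000): -0.060874
I_{1,0} (trapezoid, 2 panels, h=0.8500): -0.776706
I_{2,0} (trapezoid, 4 panels, h=0.4250): -0.926699
I_{1,1} = -0.776706 + (-0.776706 − (-0.060874))/3 = -1.015317
I_{2,1} = -0.926699 + (-0.926699 − (-0.776706))/3 = -0.976697
I_{2,2} = -0.976697 + (-0.976697 − (-1.015317))/15 = -0.974122

-0.9741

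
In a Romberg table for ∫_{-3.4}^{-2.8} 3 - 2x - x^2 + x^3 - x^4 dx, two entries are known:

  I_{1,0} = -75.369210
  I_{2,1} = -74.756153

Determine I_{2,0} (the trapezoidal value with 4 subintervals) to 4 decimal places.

-74.9094

From I_{2,1} = (4·I_{2,0} − I_{1,0})/3, solve for I_{2,0}:
4·I_{2,0} = 3·(-74.756153) + (-75.369210) = -299.637669
I_{2,0} = -74.909417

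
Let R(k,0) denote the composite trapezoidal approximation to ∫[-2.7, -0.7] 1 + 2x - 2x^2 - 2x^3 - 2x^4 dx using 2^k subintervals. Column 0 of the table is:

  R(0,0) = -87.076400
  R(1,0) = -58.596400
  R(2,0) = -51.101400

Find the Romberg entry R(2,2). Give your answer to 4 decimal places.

-48.5697

R(1,1) = (4·(-58.596400) − (-87.076400)) / 3 = -49.103067
R(2,1) = (4·(-51.101400) − (-58.596400)) / 3 = -48.603067
R(2,2) = -48.603067 + (-48.603067 − (-49.103067))/15 = -48.569734
(Column j=1 coincides with Simpson's rule on the same nodes.)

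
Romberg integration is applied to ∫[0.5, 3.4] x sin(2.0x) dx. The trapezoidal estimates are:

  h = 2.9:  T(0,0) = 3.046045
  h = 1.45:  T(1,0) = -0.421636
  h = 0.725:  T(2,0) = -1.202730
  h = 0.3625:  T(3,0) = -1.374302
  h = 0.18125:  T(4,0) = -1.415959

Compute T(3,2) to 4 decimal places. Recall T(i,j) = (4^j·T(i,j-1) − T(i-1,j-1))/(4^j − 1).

Richardson extrapolation on the trapezoidal column (denominator 4−1=3):
T(2,1) = (4·(-1.202730) − (-0.421636)) / 3 = -1.463095
T(3,1) = -1.374302 + (-1.374302 − (-1.202730))/3 = -1.431493
T(3,2) = (16·(-1.431493) − (-1.463095)) / 15 = -1.429386
(Column j=1 coincides with Simpson's rule on the same nodes.)

-1.4294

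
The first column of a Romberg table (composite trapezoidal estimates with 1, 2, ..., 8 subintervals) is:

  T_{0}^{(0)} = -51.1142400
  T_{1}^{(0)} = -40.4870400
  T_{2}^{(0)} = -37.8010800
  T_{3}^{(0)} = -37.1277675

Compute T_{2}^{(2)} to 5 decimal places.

T_{1}^{(1)} = (4·(-40.4870400) − (-51.1142400)) / 3 = -36.9446400
T_{2}^{(1)} = (4·(-37.8010800) − (-40.4870400)) / 3 = -36.9057600
T_{2}^{(2)} = (16·(-36.9057600) − (-36.9446400)) / 15 = -36.9031680

-36.90317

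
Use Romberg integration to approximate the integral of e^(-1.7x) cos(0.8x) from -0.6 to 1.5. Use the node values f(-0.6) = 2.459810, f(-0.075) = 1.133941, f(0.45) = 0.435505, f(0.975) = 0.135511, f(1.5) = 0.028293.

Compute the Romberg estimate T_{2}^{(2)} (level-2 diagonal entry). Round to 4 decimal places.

T_{0}^{(0)} (trapezoid, 1 panel, h=2.1000): 2.612508
T_{1}^{(0)} (trapezoid, 2 panels, h=1.0500): 1.763534
T_{2}^{(0)} (trapezoid, 4 panels, h=0.5250): 1.548229
T_{1}^{(1)} = 1.763534 + (1.763534 − 2.612508)/3 = 1.480543
T_{2}^{(1)} = 1.548229 + (1.548229 − 1.763534)/3 = 1.476461
T_{2}^{(2)} = 1.476461 + (1.476461 − 1.480543)/15 = 1.476189

1.4762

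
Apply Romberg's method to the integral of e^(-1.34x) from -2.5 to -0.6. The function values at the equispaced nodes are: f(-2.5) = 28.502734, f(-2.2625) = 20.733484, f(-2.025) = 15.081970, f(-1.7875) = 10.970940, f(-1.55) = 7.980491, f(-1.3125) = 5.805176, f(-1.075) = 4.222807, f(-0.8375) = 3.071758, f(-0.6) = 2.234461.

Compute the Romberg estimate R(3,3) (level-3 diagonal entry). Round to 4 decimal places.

R(0,0) (trapezoid, 1 panel, h=1.9000): 29.200335
R(1,0) (trapezoid, 2 panels, h=0.9500): 22.181634
R(2,0) (trapezoid, 4 panels, h=0.4750): 20.260586
R(3,0) (trapezoid, 8 panels, h=0.2375): 19.768366
R(1,1) = 22.181634 + (22.181634 − 29.200335)/3 = 19.842067
R(2,1) = 20.260586 + (20.260586 − 22.181634)/3 = 19.620237
R(3,1) = 19.768366 + (19.768366 − 20.260586)/3 = 19.604293
R(2,2) = 19.620237 + (19.620237 − 19.842067)/15 = 19.605448
R(3,2) = 19.604293 + (19.604293 − 19.620237)/15 = 19.603230
R(3,3) = 19.603230 + (19.603230 − 19.605448)/63 = 19.603195

19.6032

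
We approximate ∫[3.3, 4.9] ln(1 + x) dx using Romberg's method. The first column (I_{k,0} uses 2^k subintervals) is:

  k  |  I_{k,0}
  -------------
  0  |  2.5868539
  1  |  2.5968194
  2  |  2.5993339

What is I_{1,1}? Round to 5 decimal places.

Richardson extrapolation on the trapezoidal column (denominator 4−1=3):
I_{1,1} = 2.5968194 + (2.5968194 − 2.5868539)/3 = 2.6001412

2.60014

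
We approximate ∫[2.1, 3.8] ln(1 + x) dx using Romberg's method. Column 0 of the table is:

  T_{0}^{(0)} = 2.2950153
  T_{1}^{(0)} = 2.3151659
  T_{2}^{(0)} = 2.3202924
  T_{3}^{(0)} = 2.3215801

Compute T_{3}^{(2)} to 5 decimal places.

Richardson extrapolation on the trapezoidal column (denominator 4−1=3):
T_{2}^{(1)} = 2.3202924 + (2.3202924 − 2.3151659)/3 = 2.3220012
T_{3}^{(1)} = 2.3215801 + (2.3215801 − 2.3202924)/3 = 2.3220093
T_{3}^{(2)} = 2.3220093 + (2.3220093 − 2.3220012)/15 = 2.3220098

2.32201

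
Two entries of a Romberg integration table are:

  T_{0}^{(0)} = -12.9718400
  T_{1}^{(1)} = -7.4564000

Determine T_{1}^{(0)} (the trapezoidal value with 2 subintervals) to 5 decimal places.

From T_{1}^{(1)} = (4·T_{1}^{(0)} − T_{0}^{(0)})/3, solve for T_{1}^{(0)}:
4·T_{1}^{(0)} = 3·(-7.4564000) + (-12.9718400) = -35.3410400
T_{1}^{(0)} = -8.8352600

-8.83526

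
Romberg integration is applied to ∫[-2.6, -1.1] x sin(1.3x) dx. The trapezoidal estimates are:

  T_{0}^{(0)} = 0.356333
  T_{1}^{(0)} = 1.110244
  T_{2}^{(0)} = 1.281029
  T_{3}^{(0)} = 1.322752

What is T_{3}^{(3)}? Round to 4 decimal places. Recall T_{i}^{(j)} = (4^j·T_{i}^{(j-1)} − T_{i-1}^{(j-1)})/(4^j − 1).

1.3366

Richardson extrapolation on the trapezoidal column (denominator 4−1=3):
T_{1}^{(1)} = (4·1.110244 − 0.356333) / 3 = 1.361548
T_{2}^{(1)} = 1.281029 + (1.281029 − 1.110244)/3 = 1.337957
T_{3}^{(1)} = (4·1.322752 − 1.281029) / 3 = 1.336660
T_{2}^{(2)} = (16·1.337957 − 1.361548) / 15 = 1.336384
T_{3}^{(2)} = 1.336660 + (1.336660 − 1.337957)/15 = 1.336574
T_{3}^{(3)} = (64·1.336574 − 1.336384) / 63 = 1.336577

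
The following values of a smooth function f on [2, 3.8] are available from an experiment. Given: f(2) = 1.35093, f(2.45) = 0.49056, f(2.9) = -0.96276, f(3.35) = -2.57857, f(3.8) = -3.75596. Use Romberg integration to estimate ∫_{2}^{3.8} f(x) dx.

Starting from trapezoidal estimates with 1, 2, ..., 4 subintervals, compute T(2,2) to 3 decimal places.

T(0,0) (trapezoid, 1 panel, h=1.8000): -2.16453
T(1,0) (trapezoid, 2 panels, h=0.9000): -1.94875
T(2,0) (trapezoid, 4 panels, h=0.4500): -1.91398
T(1,1) = -1.94875 + (-1.94875 − (-2.16453))/3 = -1.87682
T(2,1) = -1.91398 + (-1.91398 − (-1.94875))/3 = -1.90239
T(2,2) = -1.90239 + (-1.90239 − (-1.87682))/15 = -1.90409

-1.904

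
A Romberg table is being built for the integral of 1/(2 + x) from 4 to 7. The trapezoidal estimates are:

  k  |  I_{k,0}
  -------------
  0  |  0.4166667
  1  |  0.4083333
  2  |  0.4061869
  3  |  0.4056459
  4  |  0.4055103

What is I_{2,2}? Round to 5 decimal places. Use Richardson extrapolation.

I_{1,1} = 0.4083333 + (0.4083333 − 0.4166667)/3 = 0.4055555
I_{2,1} = (4·0.4061869 − 0.4083333) / 3 = 0.4054714
I_{2,2} = 0.4054714 + (0.4054714 − 0.4055555)/15 = 0.4054658

0.40547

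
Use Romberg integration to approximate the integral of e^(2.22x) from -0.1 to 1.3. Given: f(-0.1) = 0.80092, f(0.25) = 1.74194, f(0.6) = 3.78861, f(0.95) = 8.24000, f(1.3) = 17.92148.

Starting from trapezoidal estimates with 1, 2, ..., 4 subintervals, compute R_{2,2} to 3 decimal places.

7.715

R_{0,0} (trapezoid, 1 panel, h=1.4000): 13.10568
R_{1,0} (trapezoid, 2 panels, h=0.7000): 9.20487
R_{2,0} (trapezoid, 4 panels, h=0.3500): 8.09611
R_{1,1} = 9.20487 + (9.20487 − 13.10568)/3 = 7.90460
R_{2,1} = 8.09611 + (8.09611 − 9.20487)/3 = 7.72652
R_{2,2} = 7.72652 + (7.72652 − 7.90460)/15 = 7.71465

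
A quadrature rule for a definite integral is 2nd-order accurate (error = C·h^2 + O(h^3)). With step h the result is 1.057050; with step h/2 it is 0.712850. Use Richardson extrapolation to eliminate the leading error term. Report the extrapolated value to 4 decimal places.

The leading error scales as h^2; refining by a factor of 2 reduces it by 2^2 = 4.
Extrapolated value = (4·A(h/2) − A(h)) / (4 − 1)
= (4·0.712850 − 1.057050) / 3
= 1.794350 / 3 = 0.598117

0.5981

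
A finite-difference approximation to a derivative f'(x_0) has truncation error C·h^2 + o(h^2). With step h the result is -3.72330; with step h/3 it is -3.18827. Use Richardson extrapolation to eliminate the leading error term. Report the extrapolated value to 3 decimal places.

The leading error scales as h^2; refining by a factor of 3 reduces it by 3^2 = 9.
Extrapolated value = (9·A(h/3) − A(h)) / (9 − 1)
= (9·(-3.18827) − (-3.72330)) / 8
= -24.97113 / 8 = -3.12139

-3.121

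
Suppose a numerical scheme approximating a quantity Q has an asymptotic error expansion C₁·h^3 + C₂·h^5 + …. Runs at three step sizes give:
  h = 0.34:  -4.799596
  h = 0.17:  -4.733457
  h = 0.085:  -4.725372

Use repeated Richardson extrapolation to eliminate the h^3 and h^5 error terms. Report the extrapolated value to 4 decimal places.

First eliminate the h^3 term (factor 2^3 = 8):
  B₁ = (8·(-4.733457) − (-4.799596))/7 = -4.724009
  B₂ = (8·(-4.725372) − (-4.733457))/7 = -4.724217
Then eliminate the h^5 term (factor 2^5 = 32):
  (32·(-4.724217) − (-4.724009))/31 = -4.724224

-4.7242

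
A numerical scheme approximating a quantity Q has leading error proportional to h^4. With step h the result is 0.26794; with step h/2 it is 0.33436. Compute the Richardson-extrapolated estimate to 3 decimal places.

0.339

Extrapolated value = (16·A(h/2) − A(h)) / (16 − 1)
= (16·0.33436 − 0.26794) / 15
= 5.08182 / 15 = 0.33879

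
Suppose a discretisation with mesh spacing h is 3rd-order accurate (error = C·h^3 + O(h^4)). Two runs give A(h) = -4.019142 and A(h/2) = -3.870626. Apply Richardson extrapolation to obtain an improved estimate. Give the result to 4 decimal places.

-3.8494

The leading error scales as h^3; refining by a factor of 2 reduces it by 2^3 = 8.
Extrapolated value = (8·A(h/2) − A(h)) / (8 − 1)
= (8·(-3.870626) − (-4.019142)) / 7
= -26.945866 / 7 = -3.849409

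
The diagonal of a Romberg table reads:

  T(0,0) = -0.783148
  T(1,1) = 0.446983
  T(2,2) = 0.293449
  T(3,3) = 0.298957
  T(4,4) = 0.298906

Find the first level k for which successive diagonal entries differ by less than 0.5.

k = 2

|T(1,1) − T(0,0)| = 1.230131 ≥ 0.5
|T(2,2) − T(1,1)| = 0.153534 < 0.5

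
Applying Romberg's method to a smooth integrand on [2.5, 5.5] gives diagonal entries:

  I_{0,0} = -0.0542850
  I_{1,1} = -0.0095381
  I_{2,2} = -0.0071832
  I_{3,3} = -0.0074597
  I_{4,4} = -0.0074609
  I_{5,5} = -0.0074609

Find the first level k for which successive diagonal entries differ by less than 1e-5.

k = 4

|I_{1,1} − I_{0,0}| = 0.0447469 ≥ 1e-5
|I_{2,2} − I_{1,1}| = 0.0023549 ≥ 1e-5
|I_{3,3} − I_{2,2}| = 0.0002765 ≥ 1e-5
|I_{4,4} − I_{3,3}| = 0.0000012 < 1e-5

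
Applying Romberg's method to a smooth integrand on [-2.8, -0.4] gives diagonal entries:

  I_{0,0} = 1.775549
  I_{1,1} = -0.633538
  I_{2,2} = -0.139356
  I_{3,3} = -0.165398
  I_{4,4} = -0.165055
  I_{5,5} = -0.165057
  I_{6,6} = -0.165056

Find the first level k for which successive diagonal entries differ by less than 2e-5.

|I_{1,1} − I_{0,0}| = 2.409087 ≥ 2e-5
|I_{2,2} − I_{1,1}| = 0.494182 ≥ 2e-5
|I_{3,3} − I_{2,2}| = 0.026042 ≥ 2e-5
|I_{4,4} − I_{3,3}| = 0.000343 ≥ 2e-5
|I_{5,5} − I_{4,4}| = 0.000002 < 2e-5

k = 5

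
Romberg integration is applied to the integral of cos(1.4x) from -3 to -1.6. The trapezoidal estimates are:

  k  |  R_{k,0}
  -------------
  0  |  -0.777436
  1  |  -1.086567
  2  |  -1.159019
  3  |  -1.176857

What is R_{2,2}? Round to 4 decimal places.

-1.1827

R_{1,1} = (4·(-1.086567) − (-0.777436)) / 3 = -1.189611
R_{2,1} = -1.159019 + (-1.159019 − (-1.086567))/3 = -1.183170
R_{2,2} = (16·(-1.183170) − (-1.189611)) / 15 = -1.182741
(Column j=1 coincides with Simpson's rule on the same nodes.)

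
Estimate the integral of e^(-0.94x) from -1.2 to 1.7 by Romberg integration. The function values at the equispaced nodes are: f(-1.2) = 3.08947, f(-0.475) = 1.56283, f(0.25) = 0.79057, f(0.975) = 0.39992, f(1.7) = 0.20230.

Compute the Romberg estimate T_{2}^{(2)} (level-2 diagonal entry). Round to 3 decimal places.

3.072

T_{0}^{(0)} (trapezoid, 1 panel, h=2.9000): 4.77307
T_{1}^{(0)} (trapezoid, 2 panels, h=1.4500): 3.53286
T_{2}^{(0)} (trapezoid, 4 panels, h=0.7250): 3.18942
T_{1}^{(1)} = 3.53286 + (3.53286 − 4.77307)/3 = 3.11946
T_{2}^{(1)} = 3.18942 + (3.18942 − 3.53286)/3 = 3.07494
T_{2}^{(2)} = 3.07494 + (3.07494 − 3.11946)/15 = 3.07197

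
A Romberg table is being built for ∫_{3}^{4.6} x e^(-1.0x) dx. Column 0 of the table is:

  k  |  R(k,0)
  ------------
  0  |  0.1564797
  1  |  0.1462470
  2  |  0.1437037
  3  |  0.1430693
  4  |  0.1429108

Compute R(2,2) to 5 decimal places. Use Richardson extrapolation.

Richardson extrapolation on the trapezoidal column (denominator 4−1=3):
R(1,1) = (4·0.1462470 − 0.1564797) / 3 = 0.1428361
R(2,1) = (4·0.1437037 − 0.1462470) / 3 = 0.1428559
R(2,2) = 0.1428559 + (0.1428559 − 0.1428361)/15 = 0.1428572

0.14286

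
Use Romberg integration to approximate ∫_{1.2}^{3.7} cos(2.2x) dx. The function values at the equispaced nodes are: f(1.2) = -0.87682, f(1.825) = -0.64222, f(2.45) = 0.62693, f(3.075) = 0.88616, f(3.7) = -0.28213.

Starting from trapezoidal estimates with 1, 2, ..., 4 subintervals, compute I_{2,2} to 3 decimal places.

0.200

I_{0,0} (trapezoid, 1 panel, h=2.5000): -1.44869
I_{1,0} (trapezoid, 2 panels, h=1.2500): 0.05932
I_{2,0} (trapezoid, 4 panels, h=0.6250): 0.18212
I_{1,1} = 0.05932 + (0.05932 − (-1.44869))/3 = 0.56199
I_{2,1} = 0.18212 + (0.18212 − 0.05932)/3 = 0.22305
I_{2,2} = 0.22305 + (0.22305 − 0.56199)/15 = 0.20045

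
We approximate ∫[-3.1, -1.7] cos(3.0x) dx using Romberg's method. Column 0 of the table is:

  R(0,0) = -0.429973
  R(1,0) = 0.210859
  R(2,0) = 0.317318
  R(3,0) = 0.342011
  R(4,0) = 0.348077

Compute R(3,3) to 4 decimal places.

0.3501

Richardson extrapolation on the trapezoidal column (denominator 4−1=3):
R(1,1) = 0.210859 + (0.210859 − (-0.429973))/3 = 0.424470
R(2,1) = (4·0.317318 − 0.210859) / 3 = 0.352804
R(3,1) = 0.342011 + (0.342011 − 0.317318)/3 = 0.350242
R(2,2) = 0.352804 + (0.352804 − 0.424470)/15 = 0.348026
R(3,2) = (16·0.350242 − 0.352804) / 15 = 0.350071
R(3,3) = (64·0.350071 − 0.348026) / 63 = 0.350103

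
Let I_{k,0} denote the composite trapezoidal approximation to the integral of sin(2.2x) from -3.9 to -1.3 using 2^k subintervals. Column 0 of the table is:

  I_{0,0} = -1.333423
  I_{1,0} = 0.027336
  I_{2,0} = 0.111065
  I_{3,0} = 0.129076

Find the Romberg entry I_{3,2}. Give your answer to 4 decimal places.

0.1348

Richardson extrapolation on the trapezoidal column (denominator 4−1=3):
I_{2,1} = 0.111065 + (0.111065 − 0.027336)/3 = 0.138975
I_{3,1} = (4·0.129076 − 0.111065) / 3 = 0.135080
I_{3,2} = 0.135080 + (0.135080 − 0.138975)/15 = 0.134820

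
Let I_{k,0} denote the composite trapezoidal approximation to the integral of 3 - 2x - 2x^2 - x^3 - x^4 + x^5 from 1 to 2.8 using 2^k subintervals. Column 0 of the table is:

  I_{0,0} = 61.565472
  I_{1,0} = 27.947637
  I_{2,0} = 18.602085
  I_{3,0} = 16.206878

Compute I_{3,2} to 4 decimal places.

Richardson extrapolation on the trapezoidal column (denominator 4−1=3):
I_{2,1} = (4·18.602085 − 27.947637) / 3 = 15.486901
I_{3,1} = (4·16.206878 − 18.602085) / 3 = 15.408476
I_{3,2} = 15.408476 + (15.408476 − 15.486901)/15 = 15.403248

15.4032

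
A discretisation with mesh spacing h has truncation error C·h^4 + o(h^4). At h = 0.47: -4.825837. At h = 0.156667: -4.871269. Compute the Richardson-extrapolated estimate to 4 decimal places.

-4.8718

The leading error scales as h^4; refining by a factor of 3 reduces it by 3^4 = 81.
Extrapolated value = (81·A(h/3) − A(h)) / (81 − 1)
= (81·(-4.871269) − (-4.825837)) / 80
= -389.746952 / 80 = -4.871837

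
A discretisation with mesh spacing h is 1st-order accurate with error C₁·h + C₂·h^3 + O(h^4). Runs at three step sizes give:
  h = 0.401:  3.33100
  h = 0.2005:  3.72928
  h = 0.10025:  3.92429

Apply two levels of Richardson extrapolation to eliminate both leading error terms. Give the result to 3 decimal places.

4.118

First eliminate the h term (factor 2^1 = 2):
  B₁ = (2·3.72928 − 3.33100)/1 = 4.12756
  B₂ = (2·3.92429 − 3.72928)/1 = 4.11930
Then eliminate the h^3 term (factor 2^3 = 8):
  (8·4.11930 − 4.12756)/7 = 4.11812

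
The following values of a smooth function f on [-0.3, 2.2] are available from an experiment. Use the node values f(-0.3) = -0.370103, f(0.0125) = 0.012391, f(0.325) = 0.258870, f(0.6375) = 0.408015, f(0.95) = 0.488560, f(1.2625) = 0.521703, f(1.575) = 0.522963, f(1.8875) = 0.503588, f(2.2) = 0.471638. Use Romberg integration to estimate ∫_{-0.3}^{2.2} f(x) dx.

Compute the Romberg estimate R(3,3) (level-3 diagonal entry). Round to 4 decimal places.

0.8777

R(0,0) (trapezoid, 1 panel, h=2.5000): 0.126919
R(1,0) (trapezoid, 2 panels, h=1.2500): 0.674159
R(2,0) (trapezoid, 4 panels, h=0.6250): 0.825725
R(3,0) (trapezoid, 8 panels, h=0.3125): 0.864643
R(1,1) = 0.674159 + (0.674159 − 0.126919)/3 = 0.856572
R(2,1) = 0.825725 + (0.825725 − 0.674159)/3 = 0.876247
R(3,1) = 0.864643 + (0.864643 − 0.825725)/3 = 0.877616
R(2,2) = 0.876247 + (0.876247 − 0.856572)/15 = 0.877559
R(3,2) = 0.877616 + (0.877616 − 0.876247)/15 = 0.877707
R(3,3) = 0.877707 + (0.877707 − 0.877559)/63 = 0.877709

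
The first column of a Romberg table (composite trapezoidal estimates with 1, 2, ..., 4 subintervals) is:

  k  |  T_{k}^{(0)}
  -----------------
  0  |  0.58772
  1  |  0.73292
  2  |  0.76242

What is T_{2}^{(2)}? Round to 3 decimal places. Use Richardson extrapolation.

0.772

T_{1}^{(1)} = 0.73292 + (0.73292 − 0.58772)/3 = 0.78132
T_{2}^{(1)} = 0.76242 + (0.76242 − 0.73292)/3 = 0.77225
T_{2}^{(2)} = (16·0.77225 − 0.78132) / 15 = 0.77165
(Column j=1 coincides with Simpson's rule on the same nodes.)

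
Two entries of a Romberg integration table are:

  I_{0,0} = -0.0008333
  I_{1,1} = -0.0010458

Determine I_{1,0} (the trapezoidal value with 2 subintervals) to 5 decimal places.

-0.00099

From I_{1,1} = (4·I_{1,0} − I_{0,0})/3, solve for I_{1,0}:
4·I_{1,0} = 3·(-0.0010458) + (-0.0008333) = -0.0039707
I_{1,0} = -0.0009927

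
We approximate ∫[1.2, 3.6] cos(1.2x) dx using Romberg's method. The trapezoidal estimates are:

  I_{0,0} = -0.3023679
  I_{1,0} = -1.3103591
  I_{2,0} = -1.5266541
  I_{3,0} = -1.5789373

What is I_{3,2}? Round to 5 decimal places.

-1.59621

I_{2,1} = (4·(-1.5266541) − (-1.3103591)) / 3 = -1.5987524
I_{3,1} = -1.5789373 + (-1.5789373 − (-1.5266541))/3 = -1.5963650
I_{3,2} = (16·(-1.5963650) − (-1.5987524)) / 15 = -1.5962058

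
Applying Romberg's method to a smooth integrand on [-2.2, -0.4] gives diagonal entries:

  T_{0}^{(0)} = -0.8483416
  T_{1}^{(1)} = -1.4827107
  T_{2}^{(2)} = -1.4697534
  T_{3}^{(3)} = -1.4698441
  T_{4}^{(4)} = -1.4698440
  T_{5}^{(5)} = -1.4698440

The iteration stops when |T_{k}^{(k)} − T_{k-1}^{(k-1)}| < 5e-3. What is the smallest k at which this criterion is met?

|T_{1}^{(1)} − T_{0}^{(0)}| = 0.6343691 ≥ 5e-3
|T_{2}^{(2)} − T_{1}^{(1)}| = 0.0129573 ≥ 5e-3
|T_{3}^{(3)} − T_{2}^{(2)}| = 0.0000907 < 5e-3

k = 3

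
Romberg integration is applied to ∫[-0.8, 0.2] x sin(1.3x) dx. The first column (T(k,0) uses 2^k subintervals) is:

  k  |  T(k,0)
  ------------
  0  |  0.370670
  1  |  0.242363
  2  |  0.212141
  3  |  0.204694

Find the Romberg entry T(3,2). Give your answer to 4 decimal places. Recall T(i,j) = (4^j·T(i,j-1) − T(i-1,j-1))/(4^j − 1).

0.2022

T(2,1) = (4·0.212141 − 0.242363) / 3 = 0.202067
T(3,1) = 0.204694 + (0.204694 − 0.212141)/3 = 0.202212
T(3,2) = (16·0.202212 − 0.202067) / 15 = 0.202222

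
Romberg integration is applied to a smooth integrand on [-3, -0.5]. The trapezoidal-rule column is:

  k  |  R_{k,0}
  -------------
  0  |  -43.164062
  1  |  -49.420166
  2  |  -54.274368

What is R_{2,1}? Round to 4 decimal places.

Richardson extrapolation on the trapezoidal column (denominator 4−1=3):
R_{2,1} = (4·(-54.274368) − (-49.420166)) / 3 = -55.892435

-55.8924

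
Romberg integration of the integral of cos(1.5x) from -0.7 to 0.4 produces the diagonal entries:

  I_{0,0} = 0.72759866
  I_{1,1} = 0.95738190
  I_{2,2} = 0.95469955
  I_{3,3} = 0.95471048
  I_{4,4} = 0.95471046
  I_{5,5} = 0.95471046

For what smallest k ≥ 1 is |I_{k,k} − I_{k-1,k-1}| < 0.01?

|I_{1,1} − I_{0,0}| = 0.22978324 ≥ 0.01
|I_{2,2} − I_{1,1}| = 0.00268235 < 0.01

k = 2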